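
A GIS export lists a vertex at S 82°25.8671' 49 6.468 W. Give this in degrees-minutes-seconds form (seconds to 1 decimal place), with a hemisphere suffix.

Lat: 25.86710′ → 25′ and 0.86710 × 60 = 52.026″
Lon: 6.46800′ → 6′ and 0.46800 × 60 = 28.080″

82°25′52.0″ S, 49°06′28.1″ W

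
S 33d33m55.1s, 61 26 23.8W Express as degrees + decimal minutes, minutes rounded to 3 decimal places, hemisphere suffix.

φ: seconds/60 = 0.91833; minutes = 33 + 0.91833 = 33.91833
λ: 26 + 23.8/60 = 26.39667′

33° 33.918′ S, 61° 26.397′ W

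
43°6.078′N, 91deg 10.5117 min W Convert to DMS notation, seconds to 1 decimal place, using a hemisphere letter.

φ: 6.07800′ → 6′ and 0.07800 × 60 = 4.680″
λ: 10.51170′ → 10′ and 0.51170 × 60 = 30.702″

43°06′4.7″ N, 91°10′30.7″ W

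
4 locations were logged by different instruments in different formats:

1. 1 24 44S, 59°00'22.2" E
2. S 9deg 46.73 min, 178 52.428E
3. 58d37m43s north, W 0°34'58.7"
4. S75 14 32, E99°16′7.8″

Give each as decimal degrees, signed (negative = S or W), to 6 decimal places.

Point 1:
  φ: 1 + 24/60 + 44/3600 = 1.4122222
  hemisphere S, so the sign is −
  Longitude: 59° + 0/60 + 22.2/3600 = 59 + 0.000000 + 0.006167 = 59.0061667
  E ⇒ keep positive
Point 2:
  Lat: 46.73′ = 0.778833°; total 9.7788333
  S → negative
  Longitude: 178 + 52.428/60 = 178.8738000
  E ⇒ keep positive
Point 3:
  φ: 58° + 37/60 + 43/3600 = 58 + 0.616667 + 0.011944 = 58.6286111
  N ⇒ keep positive
  Lon: 0° + 34/60 + 58.7/3600 = 0 + 0.566667 + 0.016306 = 0.5829722
  W → negative
Point 4:
  Latitude: 75 + 14/60 + 32/3600 = 75.2422222
  hemisphere S, so the sign is −
  Lon: 16′ + 7.8″ = 16.13000′; 99 + 16.13000/60 = 99.2688333
  E ⇒ keep positive

1. -1.412222, 59.006167
2. -9.778833, 178.873800
3. 58.628611, -0.582972
4. -75.242222, 99.268833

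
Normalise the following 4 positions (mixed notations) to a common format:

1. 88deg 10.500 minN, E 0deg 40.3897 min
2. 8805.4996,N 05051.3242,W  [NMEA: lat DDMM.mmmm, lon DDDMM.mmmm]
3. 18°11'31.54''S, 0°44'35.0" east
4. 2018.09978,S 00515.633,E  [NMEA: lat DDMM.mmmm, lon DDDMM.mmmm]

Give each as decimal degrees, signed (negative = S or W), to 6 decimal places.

1. 88.175000, 0.673162
2. 88.091660, -50.855403
3. -18.192094, 0.743056
4. -20.301663, 5.260550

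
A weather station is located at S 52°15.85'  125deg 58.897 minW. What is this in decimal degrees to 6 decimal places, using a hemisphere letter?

52.264167° S, 125.981617° W

φ: 52 + 15.85/60 = 52.2641667
Lon: 58.897′ = 0.981617°; total 125.9816167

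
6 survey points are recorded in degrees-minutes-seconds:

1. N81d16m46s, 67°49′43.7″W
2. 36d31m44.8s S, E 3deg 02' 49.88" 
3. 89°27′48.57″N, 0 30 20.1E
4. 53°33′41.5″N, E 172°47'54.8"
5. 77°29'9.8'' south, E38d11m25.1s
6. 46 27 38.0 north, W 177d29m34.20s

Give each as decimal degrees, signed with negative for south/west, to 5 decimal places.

1. 81.27944, -67.82881
2. -36.52911, 3.04719
3. 89.46349, 0.50558
4. 53.56153, 172.79856
5. -77.48606, 38.19031
6. 46.46056, -177.49283

Point 1:
  Latitude: 81 + 16/60 + 46/3600 = 81.279444
  N → positive
  Longitude: 67° + 49/60 + 43.7/3600 = 67 + 0.816667 + 0.012139 = 67.828806
  W → negative
Point 2:
  Lat: 36° + 31/60 + 44.8/3600 = 36 + 0.516667 + 0.012444 = 36.529111
  S ⇒ negate
  Lon: 2′ + 49.88″ = 2.83133′; 3 + 2.83133/60 = 3.047189
  E ⇒ keep positive
Point 3:
  φ: 89° + 27/60 + 48.57/3600 = 89 + 0.450000 + 0.013492 = 89.463492
  N → positive
  λ: 0 + 30/60 + 20.1/3600 = 0.505583
  E → positive
Point 4:
  Lat: 33′ + 41.5″ = 33.69167′; 53 + 33.69167/60 = 53.561528
  N ⇒ keep positive
  Longitude: 172 + 47/60 + 54.8/3600 = 172.798556
  E ⇒ keep positive
Point 5:
  Lat: 77 + 29/60 + 9.8/3600 = 77.486056
  hemisphere S, so the sign is −
  Longitude: 11′ + 25.1″ = 11.41833′; 38 + 11.41833/60 = 38.190306
  E ⇒ keep positive
Point 6:
  Lat: 27′ + 38″ = 27.63333′; 46 + 27.63333/60 = 46.460556
  N ⇒ keep positive
  λ: 29′ + 34.2″ = 29.57000′; 177 + 29.57000/60 = 177.492833
  W → negative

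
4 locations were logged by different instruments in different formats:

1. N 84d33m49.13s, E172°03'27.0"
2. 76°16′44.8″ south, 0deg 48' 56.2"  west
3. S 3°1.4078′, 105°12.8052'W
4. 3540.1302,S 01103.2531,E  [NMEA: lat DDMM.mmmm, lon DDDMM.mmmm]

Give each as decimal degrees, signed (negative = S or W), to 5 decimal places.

1. 84.56365, 172.05750
2. -76.27911, -0.81561
3. -3.02346, -105.21342
4. -35.66884, 11.05422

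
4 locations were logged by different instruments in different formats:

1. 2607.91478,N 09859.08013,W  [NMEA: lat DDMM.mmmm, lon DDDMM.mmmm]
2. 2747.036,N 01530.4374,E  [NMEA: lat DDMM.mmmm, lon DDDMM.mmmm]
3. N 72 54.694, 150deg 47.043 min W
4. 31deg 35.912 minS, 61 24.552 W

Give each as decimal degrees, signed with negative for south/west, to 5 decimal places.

1. 26.13191, -98.98467
2. 27.78393, 15.50729
3. 72.91157, -150.78405
4. -31.59853, -61.40920

Point 1:
  Lat: split at 2 digits → 26° and 7.91478′; 26 + 7.91478/60 = 26.131913
  N ⇒ keep positive
  Longitude: split at 3 digits → 098° and 59.08013′; 98 + 59.08013/60 = 98.984669
  W → negative
Point 2:
  Latitude: split at 2 digits → 27° and 47.036′; 27 + 47.036/60 = 27.783933
  N ⇒ keep positive
  Longitude: split at 3 digits → 015° and 30.4374′; 15 + 30.4374/60 = 15.507290
  E ⇒ keep positive
Point 3:
  Latitude: 72 + 54.694/60 = 72.911567
  N → positive
  Longitude: 150 + 47.043/60 = 150.784050
  hemisphere W, so the sign is −
Point 4:
  φ: 35.912′ = 0.598533°; total 31.598533
  S ⇒ negate
  Lon: 24.552′ = 0.409200°; total 61.409200
  W → negative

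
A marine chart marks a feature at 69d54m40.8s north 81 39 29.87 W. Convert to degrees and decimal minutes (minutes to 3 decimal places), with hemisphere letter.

Latitude: seconds/60 = 0.68000; minutes = 54 + 0.68000 = 54.68000
Lon: seconds/60 = 0.49783; minutes = 39 + 0.49783 = 39.49783

69° 54.680′ N, 81° 39.498′ W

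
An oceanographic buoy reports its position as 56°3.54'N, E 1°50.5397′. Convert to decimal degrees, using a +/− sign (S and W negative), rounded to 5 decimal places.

Lat: 3.54′ = 0.059000°; total 56.059000
N → positive
Longitude: 50.5397′ = 0.842328°; total 1.842328
E ⇒ keep positive

56.05900, 1.84233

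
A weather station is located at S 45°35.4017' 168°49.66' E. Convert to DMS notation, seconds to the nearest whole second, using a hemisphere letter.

Latitude: 35.40170′ → 35′ and 0.40170 × 60 = 24.10″
λ: fractional minutes 0.66000 × 60 = 39.60″

45°35′24″ S, 168°49′40″ E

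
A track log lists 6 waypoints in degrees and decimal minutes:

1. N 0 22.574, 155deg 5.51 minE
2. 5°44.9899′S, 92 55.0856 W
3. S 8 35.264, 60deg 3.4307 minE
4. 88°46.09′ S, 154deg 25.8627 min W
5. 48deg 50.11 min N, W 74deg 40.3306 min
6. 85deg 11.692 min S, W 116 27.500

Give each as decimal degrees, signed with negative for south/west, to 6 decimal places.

1. 0.376233, 155.091833
2. -5.749832, -92.918093
3. -8.587733, 60.057178
4. -88.768167, -154.431045
5. 48.835167, -74.672177
6. -85.194867, -116.458333

Point 1:
  Latitude: 22.574′ = 0.376233°; total 0.3762333
  N ⇒ keep positive
  Lon: 155 + 5.51/60 = 155.0918333
  E ⇒ keep positive
Point 2:
  Lat: 44.9899′ = 0.749832°; total 5.7498317
  S → negative
  λ: 55.0856′ = 0.918093°; total 92.9180933
  hemisphere W, so the sign is −
Point 3:
  Lat: 8 + 35.264/60 = 8.5877333
  S ⇒ negate
  Lon: 60 + 3.4307/60 = 60.0571783
  E ⇒ keep positive
Point 4:
  φ: 88 + 46.09/60 = 88.7681667
  S ⇒ negate
  Lon: 25.8627′ = 0.431045°; total 154.4310450
  W ⇒ negate
Point 5:
  Lat: 50.11′ = 0.835167°; total 48.8351667
  N → positive
  λ: 40.3306′ = 0.672177°; total 74.6721767
  W → negative
Point 6:
  Latitude: 11.692′ = 0.194867°; total 85.1948667
  hemisphere S, so the sign is −
  Longitude: 116 + 27.5/60 = 116.4583333
  W ⇒ negate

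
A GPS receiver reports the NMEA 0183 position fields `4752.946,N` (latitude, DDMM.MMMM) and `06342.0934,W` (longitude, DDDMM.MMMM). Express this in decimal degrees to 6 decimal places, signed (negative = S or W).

47.882433, -63.701557

Lat: degrees = first 2 digits = 47, minutes = 52.946; 47 + 52.946/60 = 47.8824333
N ⇒ keep positive
λ: degrees = first 3 digits = 63, minutes = 42.0934; 63 + 42.0934/60 = 63.7015567
W → negative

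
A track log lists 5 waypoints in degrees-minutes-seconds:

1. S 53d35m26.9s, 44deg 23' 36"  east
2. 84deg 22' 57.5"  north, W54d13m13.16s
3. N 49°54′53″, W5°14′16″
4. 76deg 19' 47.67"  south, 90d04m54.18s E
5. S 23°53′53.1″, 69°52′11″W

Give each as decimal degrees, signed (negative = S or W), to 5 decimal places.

Point 1:
  φ: 53 + 35/60 + 26.9/3600 = 53.590806
  hemisphere S, so the sign is −
  λ: 23′ + 36″ = 23.60000′; 44 + 23.60000/60 = 44.393333
  E → positive
Point 2:
  Lat: 84° + 22/60 + 57.5/3600 = 84 + 0.366667 + 0.015972 = 84.382639
  N ⇒ keep positive
  λ: 13′ + 13.16″ = 13.21933′; 54 + 13.21933/60 = 54.220322
  W → negative
Point 3:
  Lat: 49 + 54/60 + 53/3600 = 49.914722
  N ⇒ keep positive
  Lon: 14′ + 16″ = 14.26667′; 5 + 14.26667/60 = 5.237778
  hemisphere W, so the sign is −
Point 4:
  Latitude: 76° + 19/60 + 47.67/3600 = 76 + 0.316667 + 0.013242 = 76.329908
  S ⇒ negate
  Lon: 4′ + 54.18″ = 4.90300′; 90 + 4.90300/60 = 90.081717
  E → positive
Point 5:
  Lat: 23° + 53/60 + 53.1/3600 = 23 + 0.883333 + 0.014750 = 23.898083
  S → negative
  λ: 69 + 52/60 + 11/3600 = 69.869722
  hemisphere W, so the sign is −

1. -53.59081, 44.39333
2. 84.38264, -54.22032
3. 49.91472, -5.23778
4. -76.32991, 90.08172
5. -23.89808, -69.86972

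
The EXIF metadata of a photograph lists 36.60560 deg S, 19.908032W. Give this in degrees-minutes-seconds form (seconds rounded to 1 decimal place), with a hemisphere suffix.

Lat: 0.605600° → 36.33600′; 0.33600 × 60 = 20.160″
λ: 0.908032 × 60 = 54.48192′ → 54′, remainder × 60 = 28.915″

36°36′20.2″ S, 19°54′28.9″ W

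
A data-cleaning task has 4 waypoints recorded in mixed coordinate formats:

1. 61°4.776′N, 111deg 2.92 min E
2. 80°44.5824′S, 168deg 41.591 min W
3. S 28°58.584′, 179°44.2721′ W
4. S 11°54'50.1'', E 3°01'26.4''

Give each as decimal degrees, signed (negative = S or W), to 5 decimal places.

Point 1:
  Latitude: 61 + 4.776/60 = 61.079600
  N ⇒ keep positive
  Longitude: 2.92′ = 0.048667°; total 111.048667
  E ⇒ keep positive
Point 2:
  Latitude: 80 + 44.5824/60 = 80.743040
  S ⇒ negate
  Lon: 41.591′ = 0.693183°; total 168.693183
  hemisphere W, so the sign is −
Point 3:
  Latitude: 28 + 58.584/60 = 28.976400
  hemisphere S, so the sign is −
  Longitude: 179 + 44.2721/60 = 179.737868
  hemisphere W, so the sign is −
Point 4:
  φ: 54′ + 50.1″ = 54.83500′; 11 + 54.83500/60 = 11.913917
  S → negative
  λ: 3 + 1/60 + 26.4/3600 = 3.024000
  E ⇒ keep positive

1. 61.07960, 111.04867
2. -80.74304, -168.69318
3. -28.97640, -179.73787
4. -11.91392, 3.02400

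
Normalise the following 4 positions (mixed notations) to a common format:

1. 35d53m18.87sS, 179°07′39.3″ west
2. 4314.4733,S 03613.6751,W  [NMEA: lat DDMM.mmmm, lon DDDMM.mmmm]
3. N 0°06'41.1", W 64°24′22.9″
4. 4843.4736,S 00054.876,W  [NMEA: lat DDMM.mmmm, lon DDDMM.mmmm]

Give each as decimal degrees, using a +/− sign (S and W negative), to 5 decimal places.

Point 1:
  Latitude: 53′ + 18.87″ = 53.31450′; 35 + 53.31450/60 = 35.888575
  hemisphere S, so the sign is −
  Lon: 179° + 7/60 + 39.3/3600 = 179 + 0.116667 + 0.010917 = 179.127583
  W → negative
Point 2:
  Latitude: split at 2 digits → 43° and 14.4733′; 43 + 14.4733/60 = 43.241222
  S → negative
  Lon: split at 3 digits → 036° and 13.6751′; 36 + 13.6751/60 = 36.227918
  W → negative
Point 3:
  Latitude: 0° + 6/60 + 41.1/3600 = 0 + 0.100000 + 0.011417 = 0.111417
  N ⇒ keep positive
  Longitude: 24′ + 22.9″ = 24.38167′; 64 + 24.38167/60 = 64.406361
  W ⇒ negate
Point 4:
  Latitude: split at 2 digits → 48° and 43.4736′; 48 + 43.4736/60 = 48.724560
  S ⇒ negate
  λ: degrees = first 3 digits = 0, minutes = 54.876; 0 + 54.876/60 = 0.914600
  W ⇒ negate

1. -35.88858, -179.12758
2. -43.24122, -36.22792
3. 0.11142, -64.40636
4. -48.72456, -0.91460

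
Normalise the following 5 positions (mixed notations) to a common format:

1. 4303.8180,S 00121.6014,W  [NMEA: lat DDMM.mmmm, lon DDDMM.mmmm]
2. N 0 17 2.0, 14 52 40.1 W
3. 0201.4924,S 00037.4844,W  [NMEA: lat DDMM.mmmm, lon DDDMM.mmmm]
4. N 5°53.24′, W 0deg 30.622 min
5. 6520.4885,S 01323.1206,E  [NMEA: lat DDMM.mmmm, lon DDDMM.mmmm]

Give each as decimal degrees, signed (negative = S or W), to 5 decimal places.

1. -43.06363, -1.36002
2. 0.28389, -14.87781
3. -2.02487, -0.62474
4. 5.88733, -0.51037
5. -65.34148, 13.38534

Point 1:
  φ: split at 2 digits → 43° and 3.818′; 43 + 3.818/60 = 43.063633
  S ⇒ negate
  Longitude: degrees = first 3 digits = 1, minutes = 21.6014; 1 + 21.6014/60 = 1.360023
  W ⇒ negate
Point 2:
  φ: 0 + 17/60 + 2/3600 = 0.283889
  N → positive
  Longitude: 52′ + 40.1″ = 52.66833′; 14 + 52.66833/60 = 14.877806
  W → negative
Point 3:
  Latitude: degrees = first 2 digits = 2, minutes = 1.4924; 2 + 1.4924/60 = 2.024873
  S ⇒ negate
  Lon: degrees = first 3 digits = 0, minutes = 37.4844; 0 + 37.4844/60 = 0.624740
  W → negative
Point 4:
  Lat: 53.24′ = 0.887333°; total 5.887333
  N → positive
  Lon: 30.622′ = 0.510367°; total 0.510367
  W → negative
Point 5:
  Lat: split at 2 digits → 65° and 20.4885′; 65 + 20.4885/60 = 65.341475
  S ⇒ negate
  λ: degrees = first 3 digits = 13, minutes = 23.1206; 13 + 23.1206/60 = 13.385343
  E ⇒ keep positive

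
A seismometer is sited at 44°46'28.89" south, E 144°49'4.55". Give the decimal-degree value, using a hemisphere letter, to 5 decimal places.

φ: 44° + 46/60 + 28.89/3600 = 44 + 0.766667 + 0.008025 = 44.774692
Longitude: 144 + 49/60 + 4.55/3600 = 144.817931

44.77469° S, 144.81793° E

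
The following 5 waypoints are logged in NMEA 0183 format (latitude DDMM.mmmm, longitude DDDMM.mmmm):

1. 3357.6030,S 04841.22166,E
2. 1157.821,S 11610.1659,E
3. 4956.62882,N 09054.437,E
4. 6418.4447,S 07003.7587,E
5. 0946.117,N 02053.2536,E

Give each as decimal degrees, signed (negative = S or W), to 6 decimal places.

Point 1:
  φ: degrees = first 2 digits = 33, minutes = 57.603; 33 + 57.603/60 = 33.9600500
  S ⇒ negate
  Lon: split at 3 digits → 048° and 41.22166′; 48 + 41.22166/60 = 48.6870277
  E → positive
Point 2:
  Latitude: split at 2 digits → 11° and 57.821′; 11 + 57.821/60 = 11.9636833
  S → negative
  Longitude: split at 3 digits → 116° and 10.1659′; 116 + 10.1659/60 = 116.1694317
  E ⇒ keep positive
Point 3:
  φ: degrees = first 2 digits = 49, minutes = 56.62882; 49 + 56.62882/60 = 49.9438137
  N ⇒ keep positive
  λ: degrees = first 3 digits = 90, minutes = 54.437; 90 + 54.437/60 = 90.9072833
  E → positive
Point 4:
  Latitude: split at 2 digits → 64° and 18.4447′; 64 + 18.4447/60 = 64.3074117
  S ⇒ negate
  Lon: split at 3 digits → 070° and 3.7587′; 70 + 3.7587/60 = 70.0626450
  E → positive
Point 5:
  Lat: degrees = first 2 digits = 9, minutes = 46.117; 9 + 46.117/60 = 9.7686167
  N → positive
  λ: degrees = first 3 digits = 20, minutes = 53.2536; 20 + 53.2536/60 = 20.8875600
  E → positive

1. -33.960050, 48.687028
2. -11.963683, 116.169432
3. 49.943814, 90.907283
4. -64.307412, 70.062645
5. 9.768617, 20.887560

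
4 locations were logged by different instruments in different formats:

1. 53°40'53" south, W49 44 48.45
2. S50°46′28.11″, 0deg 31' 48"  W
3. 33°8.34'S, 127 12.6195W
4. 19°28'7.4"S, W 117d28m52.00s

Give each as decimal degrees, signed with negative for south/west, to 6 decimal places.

Point 1:
  Latitude: 53 + 40/60 + 53/3600 = 53.6813889
  S ⇒ negate
  λ: 44′ + 48.45″ = 44.80750′; 49 + 44.80750/60 = 49.7467917
  W → negative
Point 2:
  φ: 46′ + 28.11″ = 46.46850′; 50 + 46.46850/60 = 50.7744750
  S → negative
  Longitude: 0° + 31/60 + 48/3600 = 0 + 0.516667 + 0.013333 = 0.5300000
  W → negative
Point 3:
  Lat: 33 + 8.34/60 = 33.1390000
  S ⇒ negate
  λ: 12.6195′ = 0.210325°; total 127.2103250
  hemisphere W, so the sign is −
Point 4:
  Lat: 28′ + 7.4″ = 28.12333′; 19 + 28.12333/60 = 19.4687222
  S ⇒ negate
  λ: 117° + 28/60 + 52/3600 = 117 + 0.466667 + 0.014444 = 117.4811111
  hemisphere W, so the sign is −

1. -53.681389, -49.746792
2. -50.774475, -0.530000
3. -33.139000, -127.210325
4. -19.468722, -117.481111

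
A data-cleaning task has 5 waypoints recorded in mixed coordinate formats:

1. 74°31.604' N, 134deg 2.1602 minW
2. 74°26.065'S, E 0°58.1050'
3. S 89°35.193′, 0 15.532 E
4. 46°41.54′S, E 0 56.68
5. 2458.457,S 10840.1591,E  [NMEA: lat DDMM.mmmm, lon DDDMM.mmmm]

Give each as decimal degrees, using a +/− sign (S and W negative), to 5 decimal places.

Point 1:
  Lat: 74 + 31.604/60 = 74.526733
  N → positive
  λ: 2.1602′ = 0.036003°; total 134.036003
  hemisphere W, so the sign is −
Point 2:
  Lat: 74 + 26.065/60 = 74.434417
  S ⇒ negate
  Lon: 0 + 58.105/60 = 0.968417
  E ⇒ keep positive
Point 3:
  φ: 35.193′ = 0.586550°; total 89.586550
  S → negative
  Lon: 15.532′ = 0.258867°; total 0.258867
  E → positive
Point 4:
  Lat: 46 + 41.54/60 = 46.692333
  S ⇒ negate
  λ: 0 + 56.68/60 = 0.944667
  E ⇒ keep positive
Point 5:
  Lat: split at 2 digits → 24° and 58.457′; 24 + 58.457/60 = 24.974283
  S → negative
  λ: degrees = first 3 digits = 108, minutes = 40.1591; 108 + 40.1591/60 = 108.669318
  E ⇒ keep positive

1. 74.52673, -134.03600
2. -74.43442, 0.96842
3. -89.58655, 0.25887
4. -46.69233, 0.94467
5. -24.97428, 108.66932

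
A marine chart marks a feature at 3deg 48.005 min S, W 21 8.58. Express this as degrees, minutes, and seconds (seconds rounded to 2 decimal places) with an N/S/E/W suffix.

Lat: fractional minutes 0.00500 × 60 = 0.3000″
Longitude: 8.58000′ → 8′ and 0.58000 × 60 = 34.8000″

3°48′0.30″ S, 21°08′34.80″ W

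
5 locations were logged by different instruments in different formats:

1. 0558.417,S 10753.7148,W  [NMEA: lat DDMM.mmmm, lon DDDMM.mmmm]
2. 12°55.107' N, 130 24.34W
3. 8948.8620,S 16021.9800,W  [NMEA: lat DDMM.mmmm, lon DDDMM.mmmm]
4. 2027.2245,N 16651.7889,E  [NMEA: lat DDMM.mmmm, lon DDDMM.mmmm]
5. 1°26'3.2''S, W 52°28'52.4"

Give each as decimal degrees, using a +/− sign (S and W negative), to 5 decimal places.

Point 1:
  φ: degrees = first 2 digits = 5, minutes = 58.417; 5 + 58.417/60 = 5.973617
  S → negative
  λ: degrees = first 3 digits = 107, minutes = 53.7148; 107 + 53.7148/60 = 107.895247
  W → negative
Point 2:
  Latitude: 12 + 55.107/60 = 12.918450
  N ⇒ keep positive
  Lon: 130 + 24.34/60 = 130.405667
  W ⇒ negate
Point 3:
  φ: degrees = first 2 digits = 89, minutes = 48.862; 89 + 48.862/60 = 89.814367
  S ⇒ negate
  Longitude: split at 3 digits → 160° and 21.98′; 160 + 21.98/60 = 160.366333
  W ⇒ negate
Point 4:
  Lat: split at 2 digits → 20° and 27.2245′; 20 + 27.2245/60 = 20.453742
  N ⇒ keep positive
  Longitude: split at 3 digits → 166° and 51.7889′; 166 + 51.7889/60 = 166.863148
  E ⇒ keep positive
Point 5:
  Lat: 26′ + 3.2″ = 26.05333′; 1 + 26.05333/60 = 1.434222
  hemisphere S, so the sign is −
  λ: 28′ + 52.4″ = 28.87333′; 52 + 28.87333/60 = 52.481222
  W → negative

1. -5.97362, -107.89525
2. 12.91845, -130.40567
3. -89.81437, -160.36633
4. 20.45374, 166.86315
5. -1.43422, -52.48122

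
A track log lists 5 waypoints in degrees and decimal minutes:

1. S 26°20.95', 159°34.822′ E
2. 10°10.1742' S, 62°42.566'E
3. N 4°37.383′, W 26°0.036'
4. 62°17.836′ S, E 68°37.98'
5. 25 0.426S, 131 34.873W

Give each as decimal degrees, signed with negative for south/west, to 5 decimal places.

Point 1:
  φ: 20.95′ = 0.349167°; total 26.349167
  S → negative
  Longitude: 159 + 34.822/60 = 159.580367
  E → positive
Point 2:
  Lat: 10 + 10.1742/60 = 10.169570
  S → negative
  Lon: 42.566′ = 0.709433°; total 62.709433
  E → positive
Point 3:
  Latitude: 37.383′ = 0.623050°; total 4.623050
  N ⇒ keep positive
  Longitude: 26 + 0.036/60 = 26.000600
  W ⇒ negate
Point 4:
  Latitude: 17.836′ = 0.297267°; total 62.297267
  hemisphere S, so the sign is −
  λ: 68 + 37.98/60 = 68.633000
  E → positive
Point 5:
  φ: 25 + 0.426/60 = 25.007100
  hemisphere S, so the sign is −
  λ: 34.873′ = 0.581217°; total 131.581217
  hemisphere W, so the sign is −

1. -26.34917, 159.58037
2. -10.16957, 62.70943
3. 4.62305, -26.00060
4. -62.29727, 68.63300
5. -25.00710, -131.58122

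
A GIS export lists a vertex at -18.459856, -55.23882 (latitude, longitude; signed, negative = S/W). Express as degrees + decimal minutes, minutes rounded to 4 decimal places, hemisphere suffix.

Latitude is negative → S; |value| = 18.459856
φ: 18° + 0.459856 × 60 = 18° 27.591360′
Longitude is negative → W; |value| = 55.238820
λ: minutes = (55.238820 − 55) × 60 = 14.329200

18° 27.5914′ S, 55° 14.3292′ W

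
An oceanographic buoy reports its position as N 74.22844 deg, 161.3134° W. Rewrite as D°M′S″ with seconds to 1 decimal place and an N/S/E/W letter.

74°13′42.4″ N, 161°18′48.2″ W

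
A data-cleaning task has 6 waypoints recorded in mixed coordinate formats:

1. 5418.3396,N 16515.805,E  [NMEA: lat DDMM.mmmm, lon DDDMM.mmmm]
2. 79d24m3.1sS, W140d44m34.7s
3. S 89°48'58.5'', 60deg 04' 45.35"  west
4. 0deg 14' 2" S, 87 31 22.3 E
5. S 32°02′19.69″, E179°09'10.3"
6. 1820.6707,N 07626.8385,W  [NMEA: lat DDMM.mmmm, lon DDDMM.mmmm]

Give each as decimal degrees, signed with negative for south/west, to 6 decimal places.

1. 54.305660, 165.263417
2. -79.400861, -140.742972
3. -89.816250, -60.079264
4. -0.233889, 87.522861
5. -32.038803, 179.152861
6. 18.344512, -76.447308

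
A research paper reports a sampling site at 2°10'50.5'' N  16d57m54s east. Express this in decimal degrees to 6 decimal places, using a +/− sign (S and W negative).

2.180694, 16.965000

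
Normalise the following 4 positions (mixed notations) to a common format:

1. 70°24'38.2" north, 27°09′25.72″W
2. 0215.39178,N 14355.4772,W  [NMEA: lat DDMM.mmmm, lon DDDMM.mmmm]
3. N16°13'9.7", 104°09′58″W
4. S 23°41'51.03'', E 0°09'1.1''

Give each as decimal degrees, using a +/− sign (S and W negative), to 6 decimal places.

Point 1:
  Lat: 70° + 24/60 + 38.2/3600 = 70 + 0.400000 + 0.010611 = 70.4106111
  N → positive
  λ: 27 + 9/60 + 25.72/3600 = 27.1571444
  W ⇒ negate
Point 2:
  Lat: degrees = first 2 digits = 2, minutes = 15.39178; 2 + 15.39178/60 = 2.2565297
  N ⇒ keep positive
  Longitude: degrees = first 3 digits = 143, minutes = 55.4772; 143 + 55.4772/60 = 143.9246200
  W ⇒ negate
Point 3:
  Lat: 13′ + 9.7″ = 13.16167′; 16 + 13.16167/60 = 16.2193611
  N → positive
  λ: 104° + 9/60 + 58/3600 = 104 + 0.150000 + 0.016111 = 104.1661111
  W → negative
Point 4:
  φ: 23° + 41/60 + 51.03/3600 = 23 + 0.683333 + 0.014175 = 23.6975083
  S ⇒ negate
  λ: 9′ + 1.1″ = 9.01833′; 0 + 9.01833/60 = 0.1503056
  E → positive

1. 70.410611, -27.157144
2. 2.256530, -143.924620
3. 16.219361, -104.166111
4. -23.697508, 0.150306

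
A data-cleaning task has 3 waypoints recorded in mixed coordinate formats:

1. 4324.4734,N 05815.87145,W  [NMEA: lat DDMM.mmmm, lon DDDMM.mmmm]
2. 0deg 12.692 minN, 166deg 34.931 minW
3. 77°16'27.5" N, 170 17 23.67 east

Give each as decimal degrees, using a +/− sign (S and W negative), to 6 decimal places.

1. 43.407890, -58.264524
2. 0.211533, -166.582183
3. 77.274306, 170.289908

Point 1:
  Latitude: degrees = first 2 digits = 43, minutes = 24.4734; 43 + 24.4734/60 = 43.4078900
  N → positive
  Lon: split at 3 digits → 058° and 15.87145′; 58 + 15.87145/60 = 58.2645242
  W → negative
Point 2:
  Lat: 12.692′ = 0.211533°; total 0.2115333
  N → positive
  Longitude: 166 + 34.931/60 = 166.5821833
  W ⇒ negate
Point 3:
  Latitude: 77 + 16/60 + 27.5/3600 = 77.2743056
  N → positive
  Lon: 170 + 17/60 + 23.67/3600 = 170.2899083
  E → positive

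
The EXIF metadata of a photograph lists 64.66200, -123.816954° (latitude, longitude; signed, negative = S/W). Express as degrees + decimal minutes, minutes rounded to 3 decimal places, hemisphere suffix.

64° 39.720′ N, 123° 49.017′ W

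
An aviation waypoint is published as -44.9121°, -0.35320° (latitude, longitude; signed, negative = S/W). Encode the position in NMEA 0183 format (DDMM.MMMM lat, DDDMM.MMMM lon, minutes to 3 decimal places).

4454.726,S / 00021.192,W

Latitude is negative → S; |value| = 44.912100
Lat: fractional part 0.912100 → 54.72600 minutes
Longitude is negative → W; |value| = 0.353200
Longitude: minutes = (0.353200 − 0) × 60 = 21.19200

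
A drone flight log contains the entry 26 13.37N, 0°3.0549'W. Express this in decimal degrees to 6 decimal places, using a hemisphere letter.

26.222833° N, 0.050915° W

Lat: 13.37′ = 0.222833°; total 26.2228333
Lon: 3.0549′ = 0.050915°; total 0.0509150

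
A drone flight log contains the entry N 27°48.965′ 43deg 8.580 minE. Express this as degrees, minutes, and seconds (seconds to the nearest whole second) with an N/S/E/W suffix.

27°48′58″ N, 43°08′35″ E

φ: fractional minutes 0.96500 × 60 = 57.90″
Longitude: 8.58000′ → 8′ and 0.58000 × 60 = 34.80″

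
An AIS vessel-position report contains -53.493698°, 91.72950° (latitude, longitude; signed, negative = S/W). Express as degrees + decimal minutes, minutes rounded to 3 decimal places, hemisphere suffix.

Latitude is negative → S; |value| = 53.493698
Latitude: fractional part 0.493698 → 29.62188 minutes
Lon: 91° + 0.729500 × 60 = 91° 43.77000′

53° 29.622′ S, 91° 43.770′ E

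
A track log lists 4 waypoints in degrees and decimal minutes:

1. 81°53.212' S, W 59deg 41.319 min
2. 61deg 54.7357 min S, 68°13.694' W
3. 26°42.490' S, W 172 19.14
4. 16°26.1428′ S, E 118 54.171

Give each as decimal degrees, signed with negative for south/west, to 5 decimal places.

1. -81.88687, -59.68865
2. -61.91226, -68.22823
3. -26.70817, -172.31900
4. -16.43571, 118.90285

Point 1:
  Lat: 53.212′ = 0.886867°; total 81.886867
  S → negative
  Lon: 41.319′ = 0.688650°; total 59.688650
  hemisphere W, so the sign is −
Point 2:
  φ: 54.7357′ = 0.912262°; total 61.912262
  S ⇒ negate
  λ: 13.694′ = 0.228233°; total 68.228233
  W ⇒ negate
Point 3:
  Latitude: 26 + 42.49/60 = 26.708167
  hemisphere S, so the sign is −
  λ: 172 + 19.14/60 = 172.319000
  hemisphere W, so the sign is −
Point 4:
  Lat: 26.1428′ = 0.435713°; total 16.435713
  S → negative
  Longitude: 118 + 54.171/60 = 118.902850
  E ⇒ keep positive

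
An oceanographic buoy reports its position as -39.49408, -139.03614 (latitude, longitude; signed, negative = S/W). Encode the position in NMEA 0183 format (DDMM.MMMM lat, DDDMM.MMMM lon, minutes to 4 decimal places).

3929.6448,S / 13902.1684,W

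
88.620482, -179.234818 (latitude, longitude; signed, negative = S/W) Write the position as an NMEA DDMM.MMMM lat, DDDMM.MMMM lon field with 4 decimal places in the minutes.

Latitude: 88° + 0.620482 × 60 = 88° 37.228920′
Longitude is negative → W; |value| = 179.234818
λ: minutes = (179.234818 − 179) × 60 = 14.089080

8837.2289,N / 17914.0891,W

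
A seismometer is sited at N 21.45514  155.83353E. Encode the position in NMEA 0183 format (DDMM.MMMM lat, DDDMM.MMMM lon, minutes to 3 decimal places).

2127.308,N / 15550.012,E

φ: 21° + 0.455140 × 60 = 21° 27.30840′
λ: fractional part 0.833530 → 50.01180 minutes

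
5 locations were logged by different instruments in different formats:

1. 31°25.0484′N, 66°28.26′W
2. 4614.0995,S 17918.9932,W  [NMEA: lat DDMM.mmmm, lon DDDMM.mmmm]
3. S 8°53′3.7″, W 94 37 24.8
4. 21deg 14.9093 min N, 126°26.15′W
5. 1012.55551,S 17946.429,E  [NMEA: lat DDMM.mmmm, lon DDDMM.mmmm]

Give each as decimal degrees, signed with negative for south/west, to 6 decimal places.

1. 31.417473, -66.471000
2. -46.234992, -179.316553
3. -8.884361, -94.623556
4. 21.248488, -126.435833
5. -10.209259, 179.773817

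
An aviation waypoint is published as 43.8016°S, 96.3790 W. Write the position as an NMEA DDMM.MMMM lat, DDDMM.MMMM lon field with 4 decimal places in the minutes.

4348.0960,S / 09622.7400,W

φ: minutes = (43.801600 − 43) × 60 = 48.096000
Lon: minutes = (96.379000 − 96) × 60 = 22.740000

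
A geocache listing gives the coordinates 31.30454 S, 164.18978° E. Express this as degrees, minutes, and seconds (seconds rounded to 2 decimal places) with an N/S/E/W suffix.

31°18′16.34″ S, 164°11′23.21″ E

φ: whole degrees 31; 18.27240′ → 18′ and 16.3440″
Longitude: 0.189780° → 11.38680′; 0.38680 × 60 = 23.2080″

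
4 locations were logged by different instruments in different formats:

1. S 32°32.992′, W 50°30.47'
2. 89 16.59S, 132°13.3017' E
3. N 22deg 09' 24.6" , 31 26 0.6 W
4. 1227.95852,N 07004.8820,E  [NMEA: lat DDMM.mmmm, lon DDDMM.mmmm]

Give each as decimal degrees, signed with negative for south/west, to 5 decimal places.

Point 1:
  Lat: 32 + 32.992/60 = 32.549867
  S → negative
  Lon: 30.47′ = 0.507833°; total 50.507833
  W → negative
Point 2:
  φ: 16.59′ = 0.276500°; total 89.276500
  hemisphere S, so the sign is −
  Lon: 13.3017′ = 0.221695°; total 132.221695
  E ⇒ keep positive
Point 3:
  Lat: 9′ + 24.6″ = 9.41000′; 22 + 9.41000/60 = 22.156833
  N ⇒ keep positive
  λ: 31° + 26/60 + 0.6/3600 = 31 + 0.433333 + 0.000167 = 31.433500
  hemisphere W, so the sign is −
Point 4:
  φ: degrees = first 2 digits = 12, minutes = 27.95852; 12 + 27.95852/60 = 12.465975
  N → positive
  Longitude: degrees = first 3 digits = 70, minutes = 4.882; 70 + 4.882/60 = 70.081367
  E → positive

1. -32.54987, -50.50783
2. -89.27650, 132.22170
3. 22.15683, -31.43350
4. 12.46598, 70.08137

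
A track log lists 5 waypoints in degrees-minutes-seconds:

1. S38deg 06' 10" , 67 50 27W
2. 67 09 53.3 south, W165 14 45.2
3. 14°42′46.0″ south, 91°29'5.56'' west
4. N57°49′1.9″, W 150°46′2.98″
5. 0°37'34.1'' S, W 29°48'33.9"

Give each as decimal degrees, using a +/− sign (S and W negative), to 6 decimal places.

Point 1:
  Lat: 38 + 6/60 + 10/3600 = 38.1027778
  S → negative
  λ: 50′ + 27″ = 50.45000′; 67 + 50.45000/60 = 67.8408333
  W ⇒ negate
Point 2:
  Lat: 67 + 9/60 + 53.3/3600 = 67.1648056
  hemisphere S, so the sign is −
  Longitude: 165 + 14/60 + 45.2/3600 = 165.2458889
  W → negative
Point 3:
  Lat: 14° + 42/60 + 46/3600 = 14 + 0.700000 + 0.012778 = 14.7127778
  S → negative
  Lon: 91° + 29/60 + 5.56/3600 = 91 + 0.483333 + 0.001544 = 91.4848778
  W → negative
Point 4:
  φ: 57 + 49/60 + 1.9/3600 = 57.8171944
  N ⇒ keep positive
  Longitude: 150 + 46/60 + 2.98/3600 = 150.7674944
  W ⇒ negate
Point 5:
  Latitude: 37′ + 34.1″ = 37.56833′; 0 + 37.56833/60 = 0.6261389
  S ⇒ negate
  Lon: 29° + 48/60 + 33.9/3600 = 29 + 0.800000 + 0.009417 = 29.8094167
  W → negative

1. -38.102778, -67.840833
2. -67.164806, -165.245889
3. -14.712778, -91.484878
4. 57.817194, -150.767494
5. -0.626139, -29.809417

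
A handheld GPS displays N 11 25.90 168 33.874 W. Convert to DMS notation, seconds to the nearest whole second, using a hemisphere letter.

11°25′54″ N, 168°33′52″ W

Lat: 25.90000′ → 25′ and 0.90000 × 60 = 54.00″
λ: fractional minutes 0.87400 × 60 = 52.44″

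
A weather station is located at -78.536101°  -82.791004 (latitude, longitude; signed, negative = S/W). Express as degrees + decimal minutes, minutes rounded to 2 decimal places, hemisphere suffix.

78° 32.17′ S, 82° 47.46′ W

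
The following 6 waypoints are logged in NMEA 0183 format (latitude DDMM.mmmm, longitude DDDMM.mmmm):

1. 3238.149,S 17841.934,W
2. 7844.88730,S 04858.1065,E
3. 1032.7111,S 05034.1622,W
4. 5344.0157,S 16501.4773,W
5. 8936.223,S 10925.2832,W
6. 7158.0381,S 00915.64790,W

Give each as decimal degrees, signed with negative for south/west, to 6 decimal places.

1. -32.635817, -178.698900
2. -78.748122, 48.968442
3. -10.545185, -50.569370
4. -53.733595, -165.024622
5. -89.603717, -109.421387
6. -71.967302, -9.260798

Point 1:
  Latitude: split at 2 digits → 32° and 38.149′; 32 + 38.149/60 = 32.6358167
  hemisphere S, so the sign is −
  λ: degrees = first 3 digits = 178, minutes = 41.934; 178 + 41.934/60 = 178.6989000
  W ⇒ negate
Point 2:
  Lat: degrees = first 2 digits = 78, minutes = 44.8873; 78 + 44.8873/60 = 78.7481217
  hemisphere S, so the sign is −
  Lon: split at 3 digits → 048° and 58.1065′; 48 + 58.1065/60 = 48.9684417
  E ⇒ keep positive
Point 3:
  Lat: degrees = first 2 digits = 10, minutes = 32.7111; 10 + 32.7111/60 = 10.5451850
  S ⇒ negate
  λ: split at 3 digits → 050° and 34.1622′; 50 + 34.1622/60 = 50.5693700
  W → negative
Point 4:
  Lat: split at 2 digits → 53° and 44.0157′; 53 + 44.0157/60 = 53.7335950
  hemisphere S, so the sign is −
  λ: degrees = first 3 digits = 165, minutes = 1.4773; 165 + 1.4773/60 = 165.0246217
  hemisphere W, so the sign is −
Point 5:
  Latitude: degrees = first 2 digits = 89, minutes = 36.223; 89 + 36.223/60 = 89.6037167
  hemisphere S, so the sign is −
  Lon: degrees = first 3 digits = 109, minutes = 25.2832; 109 + 25.2832/60 = 109.4213867
  W → negative
Point 6:
  Lat: degrees = first 2 digits = 71, minutes = 58.0381; 71 + 58.0381/60 = 71.9673017
  hemisphere S, so the sign is −
  λ: split at 3 digits → 009° and 15.6479′; 9 + 15.6479/60 = 9.2607983
  W → negative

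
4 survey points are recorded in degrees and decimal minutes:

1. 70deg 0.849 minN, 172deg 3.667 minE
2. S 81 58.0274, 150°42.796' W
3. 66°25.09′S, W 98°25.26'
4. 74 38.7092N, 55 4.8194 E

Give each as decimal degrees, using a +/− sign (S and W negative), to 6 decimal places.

1. 70.014150, 172.061117
2. -81.967123, -150.713267
3. -66.418167, -98.421000
4. 74.645153, 55.080323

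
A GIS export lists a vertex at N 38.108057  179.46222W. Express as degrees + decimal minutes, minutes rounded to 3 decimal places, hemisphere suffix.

38° 6.483′ N, 179° 27.733′ W

Latitude: 38° + 0.108057 × 60 = 38° 6.48342′
Lon: fractional part 0.462220 → 27.73320 minutes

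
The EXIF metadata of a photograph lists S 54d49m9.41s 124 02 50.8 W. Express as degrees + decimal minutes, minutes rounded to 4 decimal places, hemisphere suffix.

54° 49.1568′ S, 124° 2.8467′ W

φ: seconds/60 = 0.15683; minutes = 49 + 0.15683 = 49.156833
λ: 2 + 50.8/60 = 2.846667′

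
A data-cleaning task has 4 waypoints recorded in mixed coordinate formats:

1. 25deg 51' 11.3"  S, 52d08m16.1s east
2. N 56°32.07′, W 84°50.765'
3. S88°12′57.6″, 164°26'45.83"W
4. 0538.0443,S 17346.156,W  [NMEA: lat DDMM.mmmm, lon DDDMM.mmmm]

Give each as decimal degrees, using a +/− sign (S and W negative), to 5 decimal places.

1. -25.85314, 52.13781
2. 56.53450, -84.84608
3. -88.21600, -164.44606
4. -5.63407, -173.76927

Point 1:
  Lat: 51′ + 11.3″ = 51.18833′; 25 + 51.18833/60 = 25.853139
  S ⇒ negate
  Lon: 52 + 8/60 + 16.1/3600 = 52.137806
  E ⇒ keep positive
Point 2:
  φ: 32.07′ = 0.534500°; total 56.534500
  N ⇒ keep positive
  λ: 50.765′ = 0.846083°; total 84.846083
  hemisphere W, so the sign is −
Point 3:
  Latitude: 88 + 12/60 + 57.6/3600 = 88.216000
  hemisphere S, so the sign is −
  Lon: 164 + 26/60 + 45.83/3600 = 164.446064
  hemisphere W, so the sign is −
Point 4:
  φ: split at 2 digits → 05° and 38.0443′; 5 + 38.0443/60 = 5.634072
  hemisphere S, so the sign is −
  Longitude: degrees = first 3 digits = 173, minutes = 46.156; 173 + 46.156/60 = 173.769267
  W ⇒ negate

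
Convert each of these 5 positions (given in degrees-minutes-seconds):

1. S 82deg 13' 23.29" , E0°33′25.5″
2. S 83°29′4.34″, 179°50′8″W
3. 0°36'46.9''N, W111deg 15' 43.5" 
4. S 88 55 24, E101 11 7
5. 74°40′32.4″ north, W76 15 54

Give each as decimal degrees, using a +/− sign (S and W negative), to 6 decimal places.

Point 1:
  φ: 13′ + 23.29″ = 13.38817′; 82 + 13.38817/60 = 82.2231361
  S ⇒ negate
  Lon: 33′ + 25.5″ = 33.42500′; 0 + 33.42500/60 = 0.5570833
  E ⇒ keep positive
Point 2:
  Lat: 83 + 29/60 + 4.34/3600 = 83.4845389
  S ⇒ negate
  Longitude: 50′ + 8″ = 50.13333′; 179 + 50.13333/60 = 179.8355556
  hemisphere W, so the sign is −
Point 3:
  Lat: 36′ + 46.9″ = 36.78167′; 0 + 36.78167/60 = 0.6130278
  N → positive
  Lon: 15′ + 43.5″ = 15.72500′; 111 + 15.72500/60 = 111.2620833
  W → negative
Point 4:
  Lat: 88 + 55/60 + 24/3600 = 88.9233333
  S ⇒ negate
  Longitude: 101 + 11/60 + 7/3600 = 101.1852778
  E → positive
Point 5:
  φ: 74 + 40/60 + 32.4/3600 = 74.6756667
  N ⇒ keep positive
  Longitude: 15′ + 54″ = 15.90000′; 76 + 15.90000/60 = 76.2650000
  W ⇒ negate

1. -82.223136, 0.557083
2. -83.484539, -179.835556
3. 0.613028, -111.262083
4. -88.923333, 101.185278
5. 74.675667, -76.265000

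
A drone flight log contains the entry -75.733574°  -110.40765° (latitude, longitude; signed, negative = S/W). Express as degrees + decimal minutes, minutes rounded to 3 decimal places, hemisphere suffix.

75° 44.014′ S, 110° 24.459′ W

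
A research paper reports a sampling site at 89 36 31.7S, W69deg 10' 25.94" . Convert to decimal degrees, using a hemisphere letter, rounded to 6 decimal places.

89.608806° S, 69.173872° W

φ: 89° + 36/60 + 31.7/3600 = 89 + 0.600000 + 0.008806 = 89.6088056
Longitude: 10′ + 25.94″ = 10.43233′; 69 + 10.43233/60 = 69.1738722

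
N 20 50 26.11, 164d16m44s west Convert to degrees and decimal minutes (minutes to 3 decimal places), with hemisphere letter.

20° 50.435′ N, 164° 16.733′ W

φ: 50 + 26.11/60 = 50.43517′
Longitude: 16 + 44/60 = 16.73333′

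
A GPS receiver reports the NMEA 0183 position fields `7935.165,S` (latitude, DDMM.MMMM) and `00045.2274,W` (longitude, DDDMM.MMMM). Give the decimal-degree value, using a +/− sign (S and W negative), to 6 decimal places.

-79.586083, -0.753790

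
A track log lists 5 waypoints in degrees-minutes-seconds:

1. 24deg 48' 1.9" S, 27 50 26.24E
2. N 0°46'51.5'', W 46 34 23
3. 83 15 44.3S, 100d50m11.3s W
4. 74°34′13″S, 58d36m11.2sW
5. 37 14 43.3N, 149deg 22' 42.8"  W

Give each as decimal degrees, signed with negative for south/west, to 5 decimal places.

Point 1:
  Lat: 24 + 48/60 + 1.9/3600 = 24.800528
  S → negative
  λ: 27 + 50/60 + 26.24/3600 = 27.840622
  E → positive
Point 2:
  Latitude: 0 + 46/60 + 51.5/3600 = 0.780972
  N ⇒ keep positive
  Longitude: 46 + 34/60 + 23/3600 = 46.573056
  W → negative
Point 3:
  Latitude: 15′ + 44.3″ = 15.73833′; 83 + 15.73833/60 = 83.262306
  hemisphere S, so the sign is −
  Longitude: 100° + 50/60 + 11.3/3600 = 100 + 0.833333 + 0.003139 = 100.836472
  W ⇒ negate
Point 4:
  φ: 34′ + 13″ = 34.21667′; 74 + 34.21667/60 = 74.570278
  S ⇒ negate
  λ: 58° + 36/60 + 11.2/3600 = 58 + 0.600000 + 0.003111 = 58.603111
  hemisphere W, so the sign is −
Point 5:
  φ: 37° + 14/60 + 43.3/3600 = 37 + 0.233333 + 0.012028 = 37.245361
  N → positive
  Lon: 22′ + 42.8″ = 22.71333′; 149 + 22.71333/60 = 149.378556
  hemisphere W, so the sign is −

1. -24.80053, 27.84062
2. 0.78097, -46.57306
3. -83.26231, -100.83647
4. -74.57028, -58.60311
5. 37.24536, -149.37856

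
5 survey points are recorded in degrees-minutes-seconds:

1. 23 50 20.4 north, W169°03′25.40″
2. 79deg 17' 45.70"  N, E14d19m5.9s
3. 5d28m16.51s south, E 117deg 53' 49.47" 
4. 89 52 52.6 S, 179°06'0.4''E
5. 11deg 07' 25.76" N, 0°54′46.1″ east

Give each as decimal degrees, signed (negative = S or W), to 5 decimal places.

Point 1:
  φ: 23° + 50/60 + 20.4/3600 = 23 + 0.833333 + 0.005667 = 23.839000
  N → positive
  Longitude: 3′ + 25.4″ = 3.42333′; 169 + 3.42333/60 = 169.057056
  W → negative
Point 2:
  Latitude: 79° + 17/60 + 45.7/3600 = 79 + 0.283333 + 0.012694 = 79.296028
  N → positive
  Lon: 14 + 19/60 + 5.9/3600 = 14.318306
  E → positive
Point 3:
  φ: 28′ + 16.51″ = 28.27517′; 5 + 28.27517/60 = 5.471253
  hemisphere S, so the sign is −
  Longitude: 117 + 53/60 + 49.47/3600 = 117.897075
  E → positive
Point 4:
  Latitude: 89° + 52/60 + 52.6/3600 = 89 + 0.866667 + 0.014611 = 89.881278
  S ⇒ negate
  Longitude: 179° + 6/60 + 0.4/3600 = 179 + 0.100000 + 0.000111 = 179.100111
  E ⇒ keep positive
Point 5:
  φ: 7′ + 25.76″ = 7.42933′; 11 + 7.42933/60 = 11.123822
  N → positive
  Lon: 54′ + 46.1″ = 54.76833′; 0 + 54.76833/60 = 0.912806
  E ⇒ keep positive

1. 23.83900, -169.05706
2. 79.29603, 14.31831
3. -5.47125, 117.89708
4. -89.88128, 179.10011
5. 11.12382, 0.91281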